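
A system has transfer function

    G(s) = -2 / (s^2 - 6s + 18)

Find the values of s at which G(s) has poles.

The poles are the roots of the denominator s^2 - 6s + 18 = 0.
Using the quadratic formula: s = (6 ± √(-36))/2 = 3 ± 3j.

s = 3 ± 3j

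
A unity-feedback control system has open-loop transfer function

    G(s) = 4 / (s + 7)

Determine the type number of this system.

Type 0

The denominator has no factor of s at the origin — no free integrator — so this is a Type 0 system.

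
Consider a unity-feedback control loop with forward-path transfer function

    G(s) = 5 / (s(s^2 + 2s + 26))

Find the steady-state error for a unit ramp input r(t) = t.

e_ss = 5.200

G(s) has one pole at the origin.
This is a Type 1 system. Kv = lim_{s→0} s·G(s) = 5/26.
e_ss = 1/Kv = 1/(5/26) = 26/5 ≈ 5.200.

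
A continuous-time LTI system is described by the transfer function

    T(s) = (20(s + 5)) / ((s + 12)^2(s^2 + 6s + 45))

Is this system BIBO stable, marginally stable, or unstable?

stable

The poles can be read from the denominator factors: s = -12, -12, -3 ± 6j.
Since all poles lie strictly in the left half-plane, the system is stable.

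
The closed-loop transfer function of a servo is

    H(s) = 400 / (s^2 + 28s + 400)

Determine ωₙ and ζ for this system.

ωₙ = 20 rad/s, ζ = 0.7

Compare the denominator to the standard form s^2 + 2ζωₙs + ωₙ².
ωₙ² = 400, so ωₙ = 20 rad/s.
2ζωₙ = 28, so ζ = 28/(2·20) = 0.7.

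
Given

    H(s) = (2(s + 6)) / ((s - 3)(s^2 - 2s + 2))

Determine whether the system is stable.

unstable

The poles can be read from the denominator factors: s = 3, 1 ± j.
Since the pole(s) at s = 3, 1 ± j lie in the right half-plane, the system is unstable.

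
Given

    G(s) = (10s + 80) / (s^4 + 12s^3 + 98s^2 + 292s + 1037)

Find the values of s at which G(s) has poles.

The poles are the roots of the denominator s^4 + 12s^3 + 98s^2 + 292s + 1037 = 0.
No real roots exist; factor into two real quadratics: (s^2 + 2s + 17)(s^2 + 10s + 61) = 0.
Each quadratic gives a conjugate pair via the quadratic formula.

s = -1 ± 4j, -5 ± 6j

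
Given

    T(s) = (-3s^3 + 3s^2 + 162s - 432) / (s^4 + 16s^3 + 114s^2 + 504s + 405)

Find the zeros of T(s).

Set the numerator to zero: -3s^3 + 3s^2 + 162s - 432 = 0, i.e. -3·(s^3 - s^2 - 54s + 144) = 0.
Factoring: (s - 3)(s - 6)(s + 8) = 0.

s = 3, 6, -8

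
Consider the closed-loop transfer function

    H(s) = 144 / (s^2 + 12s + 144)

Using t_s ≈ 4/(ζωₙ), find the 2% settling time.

Comparing s^2 + 12s + 144 to s^2 + 2ζωₙs + ωₙ²: ωₙ = 12 rad/s and ζ = 12/(2·12) = 0.5.
ζωₙ = 12/2 = 6, so t_s ≈ 4/(ζωₙ) = 4/6 ≈ 0.6667 s.

t_s ≈ 0.6667 s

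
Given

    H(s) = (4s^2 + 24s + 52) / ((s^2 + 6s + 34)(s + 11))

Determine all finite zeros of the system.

s = -3 ± 2j

Set the numerator to zero: 4s^2 + 24s + 52 = 0, i.e. 4·(s^2 + 6s + 13) = 0.
Factoring: (s^2 + 6s + 13) = 0.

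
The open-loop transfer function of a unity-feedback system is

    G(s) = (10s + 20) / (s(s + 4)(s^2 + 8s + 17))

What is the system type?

Type 1

The denominator has 1 factor of s at the origin (free integrator), so this is a Type 1 system.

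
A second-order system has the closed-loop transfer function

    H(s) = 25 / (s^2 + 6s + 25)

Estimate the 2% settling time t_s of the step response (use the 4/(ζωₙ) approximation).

Comparing s^2 + 6s + 25 to s^2 + 2ζωₙs + ωₙ²: ωₙ = 5 rad/s and ζ = 6/(2·5) = 0.6.
ζωₙ = 6/2 = 3, so t_s ≈ 4/(ζωₙ) = 4/3 ≈ 1.333 s.

t_s ≈ 1.333 s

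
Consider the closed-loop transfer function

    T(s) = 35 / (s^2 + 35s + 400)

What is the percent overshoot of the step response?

%OS ≈ 0.342%

Comparing s^2 + 35s + 400 to s^2 + 2ζωₙs + ωₙ²: ωₙ = 20 rad/s and ζ = 35/(2·20) = 0.875.
%OS = 100·exp(−πζ/√(1−ζ²)) = 100·exp(−π·0.875/√(1−0.875²)) ≈ 0.342%.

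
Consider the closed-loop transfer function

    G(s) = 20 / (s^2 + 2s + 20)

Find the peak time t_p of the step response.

t_p ≈ 0.7207 s

Comparing s^2 + 2s + 20 to s^2 + 2ζωₙs + ωₙ²: ωₙ = √20 ≈ 4.472 rad/s and ζ = 2/(2·√20) ≈ 0.2236.
ζωₙ = 2/2 = 1, so ω_d = ωₙ√(1−ζ²) = √(ωₙ² − (ζωₙ)²) = √(20 − 1²) = √19 ≈ 4.359 rad/s.
t_p = π/ω_d = π/4.359 ≈ 0.7207 s.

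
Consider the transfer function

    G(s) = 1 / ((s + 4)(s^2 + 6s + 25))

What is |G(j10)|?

Substitute s = j10: numerator = 1, denominator = -900 - j510.
|G(j10)| = |1| / |-900 - j510| = 1 / 1034.5 ≈ 0.0009667.

|G(j10)| ≈ 0.0009667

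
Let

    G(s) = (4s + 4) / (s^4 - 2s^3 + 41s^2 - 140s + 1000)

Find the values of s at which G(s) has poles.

s = 3 + 4j, 3 - 4j, -2 + 6j, -2 - 6j

The poles are the roots of the denominator s^4 - 2s^3 + 41s^2 - 140s + 1000 = 0.
No real roots exist; factor into two real quadratics: (s^2 - 6s + 25)(s^2 + 4s + 40) = 0.
Each quadratic gives a conjugate pair via the quadratic formula.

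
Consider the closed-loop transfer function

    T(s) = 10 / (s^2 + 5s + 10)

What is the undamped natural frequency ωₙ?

ωₙ ≈ 3.162 rad/s

Compare the denominator to the standard form s^2 + 2ζωₙs + ωₙ².
ωₙ² = 10, so ωₙ = √10 ≈ 3.162 rad/s.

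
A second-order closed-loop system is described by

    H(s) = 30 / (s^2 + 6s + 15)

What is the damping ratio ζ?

Compare the denominator to the standard form s^2 + 2ζωₙs + ωₙ².
ωₙ² = 15, so ωₙ = √15 ≈ 3.873 rad/s.
2ζωₙ = 6, so ζ = 6/(2·√15) ≈ 0.7746.
With ζ = 0.7746 the response is underdamped.

ζ ≈ 0.7746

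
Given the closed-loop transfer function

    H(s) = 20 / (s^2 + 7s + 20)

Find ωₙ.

ωₙ ≈ 4.472 rad/s

Compare the denominator to the standard form s^2 + 2ζωₙs + ωₙ².
ωₙ² = 20, so ωₙ = √20 ≈ 4.472 rad/s.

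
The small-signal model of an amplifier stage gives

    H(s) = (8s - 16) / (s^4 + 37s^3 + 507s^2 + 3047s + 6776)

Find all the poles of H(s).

The poles are the roots of the denominator s^4 + 37s^3 + 507s^2 + 3047s + 6776 = 0.
Trying s = -8: the polynomial evaluates to 0, so (s + 8) is a factor.
Dividing out leaves s^3 + 29s^2 + 275s + 847 = 0.
This factors further as (s + 7)(s + 11)^2 = 0.

s = -8, -7, -11, -11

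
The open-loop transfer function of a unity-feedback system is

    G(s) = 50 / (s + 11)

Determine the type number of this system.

Type 0

The denominator has no factor of s at the origin — no free integrator — so this is a Type 0 system.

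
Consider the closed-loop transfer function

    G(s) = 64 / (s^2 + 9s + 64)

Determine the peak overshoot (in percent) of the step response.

%OS ≈ 11.8%

Comparing s^2 + 9s + 64 to s^2 + 2ζωₙs + ωₙ²: ωₙ = 8 rad/s and ζ = 9/(2·8) = 0.5625.
%OS = 100·exp(−πζ/√(1−ζ²)) = 100·exp(−π·0.5625/√(1−0.5625²)) ≈ 11.8%.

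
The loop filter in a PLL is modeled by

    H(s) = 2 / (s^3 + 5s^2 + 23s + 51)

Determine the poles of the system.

s = -1 + 4j, -1 - 4j, -3

The poles are the roots of the denominator s^3 + 5s^2 + 23s + 51 = 0.
Trying s = -3: the polynomial evaluates to 0, so (s + 3) is a factor.
Dividing out leaves s^2 + 2s + 17 = 0.
The quadratic formula then gives s = -1 ± 4j.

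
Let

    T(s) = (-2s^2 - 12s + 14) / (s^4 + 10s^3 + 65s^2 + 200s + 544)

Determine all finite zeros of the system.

Set the numerator to zero: -2s^2 - 12s + 14 = 0, i.e. -2·(s^2 + 6s - 7) = 0.
Factoring: (s + 7)(s - 1) = 0.

s = -7, 1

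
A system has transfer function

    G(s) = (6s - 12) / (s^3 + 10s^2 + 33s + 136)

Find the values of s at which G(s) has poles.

s = -1 ± 4j, -8

The poles are the roots of the denominator s^3 + 10s^2 + 33s + 136 = 0.
Trying s = -8: the polynomial evaluates to 0, so (s + 8) is a factor.
Dividing out leaves s^2 + 2s + 17 = 0.
The quadratic formula then gives s = -1 ± 4j.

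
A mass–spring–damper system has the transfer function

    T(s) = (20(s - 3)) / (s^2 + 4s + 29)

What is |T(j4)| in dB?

|T(j4)|_dB ≈ 13.7 dB

Substitute s = j4: numerator = -60 + j80, denominator = 13 + j16.
|T(j4)| = |-60 + j80| / |13 + j16| = 100 / 20.616 ≈ 4.851.
In decibels: 20·log₁₀(4.851) ≈ 13.7 dB.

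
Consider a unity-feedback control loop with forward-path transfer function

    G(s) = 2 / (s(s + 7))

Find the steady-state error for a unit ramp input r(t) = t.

e_ss = 3.500

G(s) has one pole at the origin.
This is a Type 1 system. Kv = lim_{s→0} s·G(s) = 2/7.
e_ss = 1/Kv = 1/(2/7) = 7/2 ≈ 3.500.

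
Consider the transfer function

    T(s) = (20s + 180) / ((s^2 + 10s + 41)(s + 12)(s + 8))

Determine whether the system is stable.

The poles can be read from the denominator factors: s = -5 ± 4j, -12, -8.
Since all poles lie strictly in the left half-plane, the system is stable.

stable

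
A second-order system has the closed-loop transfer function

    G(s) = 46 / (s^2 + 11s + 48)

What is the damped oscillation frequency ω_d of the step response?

Comparing s^2 + 11s + 48 to s^2 + 2ζωₙs + ωₙ²: ωₙ = √48 ≈ 6.928 rad/s and ζ = 11/(2·√48) ≈ 0.7939.
ζωₙ = 11/2 = 5.5, so ω_d = ωₙ√(1−ζ²) = √(ωₙ² − (ζωₙ)²) = √(48 − 5.5²) = √17.75 ≈ 4.213 rad/s.

ω_d ≈ 4.213 rad/s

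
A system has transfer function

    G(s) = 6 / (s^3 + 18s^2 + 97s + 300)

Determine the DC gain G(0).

Set s = 0: G(0) = (6) / (300) = 1/50.

G(0) = 1/50 ≈ 0.02000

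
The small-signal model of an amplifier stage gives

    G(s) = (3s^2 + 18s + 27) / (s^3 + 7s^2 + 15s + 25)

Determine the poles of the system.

s = -5, -1 + 2j, -1 - 2j

The poles are the roots of the denominator s^3 + 7s^2 + 15s + 25 = 0.
Trying s = -5: the polynomial evaluates to 0, so (s + 5) is a factor.
Dividing out leaves s^2 + 2s + 5 = 0.
The quadratic formula then gives s = -1 ± 2j.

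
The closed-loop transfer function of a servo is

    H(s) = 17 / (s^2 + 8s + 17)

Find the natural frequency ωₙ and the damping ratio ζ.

Compare the denominator to the standard form s^2 + 2ζωₙs + ωₙ².
ωₙ² = 17, so ωₙ = √17 ≈ 4.123 rad/s.
2ζωₙ = 8, so ζ = 8/(2·√17) ≈ 0.9701.
With ζ = 0.9701 the response is underdamped.

ωₙ ≈ 4.123 rad/s, ζ ≈ 0.9701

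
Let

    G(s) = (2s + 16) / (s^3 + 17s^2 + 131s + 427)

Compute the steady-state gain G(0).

Set s = 0: G(0) = (16) / (427) = 16/427.

G(0) = 16/427 ≈ 0.03747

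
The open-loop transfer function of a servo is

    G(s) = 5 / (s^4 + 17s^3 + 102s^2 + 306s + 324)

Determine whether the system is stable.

stable

The denominator s^4 + 17s^3 + 102s^2 + 306s + 324 factors as (s^2 + 6s + 18)(s + 2)(s + 9), giving poles at s = -3 ± 3j, -2, -9.
Since all poles lie strictly in the left half-plane, the system is stable.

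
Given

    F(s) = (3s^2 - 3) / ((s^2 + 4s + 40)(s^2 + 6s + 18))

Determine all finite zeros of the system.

Set the numerator to zero: 3s^2 - 3 = 0, i.e. 3·(s^2 - 1) = 0.
Factoring: (s - 1)(s + 1) = 0.

s = 1, -1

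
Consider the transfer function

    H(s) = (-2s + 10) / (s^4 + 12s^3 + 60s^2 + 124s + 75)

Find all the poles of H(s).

s = -4 ± 3j, -1, -3

The poles are the roots of the denominator s^4 + 12s^3 + 60s^2 + 124s + 75 = 0.
Trying s = -1: the polynomial evaluates to 0, so (s + 1) is a factor.
Dividing out leaves s^3 + 11s^2 + 49s + 75 = 0.
This factors further as (s^2 + 8s + 25)(s + 3) = 0.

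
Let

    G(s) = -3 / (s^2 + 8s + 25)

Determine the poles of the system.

s = -4 + 3j, -4 - 3j

The poles are the roots of the denominator s^2 + 8s + 25 = 0.
Using the quadratic formula: s = (-8 ± √(-36))/2 = -4 ± 3j.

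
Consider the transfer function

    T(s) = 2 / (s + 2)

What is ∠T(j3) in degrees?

∠T(j3) ≈ -56.31°

At s = j3: numerator = 2, denominator = 2 + j3.
∠T = ∠num − ∠den = 0° − (56.310°) = -56.31°.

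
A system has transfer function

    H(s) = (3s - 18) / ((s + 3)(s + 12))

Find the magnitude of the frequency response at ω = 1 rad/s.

Substitute s = j1: numerator = -18 + j3, denominator = 35 + j15.
|H(j1)| = |-18 + j3| / |35 + j15| = 18.248 / 38.079 ≈ 0.4792.

|H(j1)| ≈ 0.4792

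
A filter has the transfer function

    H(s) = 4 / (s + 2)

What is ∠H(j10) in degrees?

∠H(j10) ≈ -78.69°

At s = j10: numerator = 4, denominator = 2 + j10.
∠H = ∠num − ∠den = 0° − (78.690°) = -78.69°.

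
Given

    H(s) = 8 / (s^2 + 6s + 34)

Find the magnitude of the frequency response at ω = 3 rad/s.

|H(j3)| ≈ 0.2597

Substitute s = j3: numerator = 8, denominator = 25 + j18.
|H(j3)| = |8| / |25 + j18| = 8 / 30.806 ≈ 0.2597.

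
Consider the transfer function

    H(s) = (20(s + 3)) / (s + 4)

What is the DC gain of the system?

H(0) = 15

At s = 0 each factor (s + a) contributes a and each (s^2 + bs + c) contributes c.
H(0) = 20·(3) / ((4)) = 60/4 = 15.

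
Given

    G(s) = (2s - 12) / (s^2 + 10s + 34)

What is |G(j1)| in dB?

Substitute s = j1: numerator = -12 + j2, denominator = 33 + j10.
|G(j1)| = |-12 + j2| / |33 + j10| = 12.166 / 34.482 ≈ 0.3528.
In decibels: 20·log₁₀(0.3528) ≈ -9.05 dB.

|G(j1)|_dB ≈ -9.05 dB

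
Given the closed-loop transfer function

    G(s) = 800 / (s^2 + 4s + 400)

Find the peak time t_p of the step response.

Comparing s^2 + 4s + 400 to s^2 + 2ζωₙs + ωₙ²: ωₙ = 20 rad/s and ζ = 4/(2·20) = 0.1.
ζωₙ = 4/2 = 2, so ω_d = ωₙ√(1−ζ²) = √(ωₙ² − (ζωₙ)²) = √(400 − 2²) = √396 ≈ 19.90 rad/s.
t_p = π/ω_d = π/19.90 ≈ 0.1579 s.

t_p ≈ 0.1579 s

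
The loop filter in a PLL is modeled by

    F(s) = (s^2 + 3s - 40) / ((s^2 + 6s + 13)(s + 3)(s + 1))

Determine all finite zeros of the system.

s = 5, -8

Set the numerator to zero: s^2 + 3s - 40 = 0.
Factoring: (s - 5)(s + 8) = 0.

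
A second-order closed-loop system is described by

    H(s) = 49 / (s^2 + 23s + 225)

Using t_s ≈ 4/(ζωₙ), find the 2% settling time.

t_s ≈ 0.3478 s

Comparing s^2 + 23s + 225 to s^2 + 2ζωₙs + ωₙ²: ωₙ = 15 rad/s and ζ = 23/(2·15) ≈ 0.7667.
ζωₙ = 23/2 = 11.5, so t_s ≈ 4/(ζωₙ) = 4/11.5 ≈ 0.3478 s.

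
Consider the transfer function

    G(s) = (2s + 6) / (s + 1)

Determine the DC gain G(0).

G(0) = 6

Set s = 0: G(0) = (6) / (1) = 6.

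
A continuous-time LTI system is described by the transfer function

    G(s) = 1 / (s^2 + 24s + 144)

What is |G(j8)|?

Substitute s = j8: numerator = 1, denominator = 80 + j192.
|G(j8)| = |1| / |80 + j192| = 1 / 208 ≈ 0.004808.

|G(j8)| ≈ 0.004808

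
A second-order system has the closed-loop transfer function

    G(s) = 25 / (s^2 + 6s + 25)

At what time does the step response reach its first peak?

t_p ≈ 0.7854 s

Comparing s^2 + 6s + 25 to s^2 + 2ζωₙs + ωₙ²: ωₙ = 5 rad/s and ζ = 6/(2·5) = 0.6.
ζωₙ = 6/2 = 3, so ω_d = ωₙ√(1−ζ²) = √(ωₙ² − (ζωₙ)²) = √(25 − 3²) = √16 = 4 rad/s.
t_p = π/ω_d = π/4 ≈ 0.7854 s.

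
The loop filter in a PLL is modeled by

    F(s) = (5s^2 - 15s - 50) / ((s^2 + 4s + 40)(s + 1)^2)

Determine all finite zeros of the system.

Set the numerator to zero: 5s^2 - 15s - 50 = 0, i.e. 5·(s^2 - 3s - 10) = 0.
Factoring: (s + 2)(s - 5) = 0.

s = -2, 5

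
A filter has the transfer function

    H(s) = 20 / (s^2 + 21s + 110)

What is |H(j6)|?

|H(j6)| ≈ 0.1369

Substitute s = j6: numerator = 20, denominator = 74 + j126.
|H(j6)| = |20| / |74 + j126| = 20 / 146.12 ≈ 0.1369.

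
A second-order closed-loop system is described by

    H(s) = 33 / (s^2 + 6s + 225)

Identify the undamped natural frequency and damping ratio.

ωₙ = 15 rad/s, ζ = 0.2

Compare the denominator to the standard form s^2 + 2ζωₙs + ωₙ².
ωₙ² = 225, so ωₙ = 15 rad/s.
2ζωₙ = 6, so ζ = 6/(2·15) = 0.2.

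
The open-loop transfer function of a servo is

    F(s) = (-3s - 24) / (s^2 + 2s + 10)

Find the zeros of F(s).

Set the numerator to zero: -3s - 24 = 0, i.e. -3·(s + 8) = 0.
So s = -8.

s = -8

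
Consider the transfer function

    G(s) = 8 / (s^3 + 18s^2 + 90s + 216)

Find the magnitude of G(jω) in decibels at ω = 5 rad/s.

|G(j5)|_dB ≈ -34.0 dB

Substitute s = j5: numerator = 8, denominator = -234 + j325.
|G(j5)| = |8| / |-234 + j325| = 8 / 400.48 ≈ 0.01998.
In decibels: 20·log₁₀(0.01998) ≈ -34.0 dB.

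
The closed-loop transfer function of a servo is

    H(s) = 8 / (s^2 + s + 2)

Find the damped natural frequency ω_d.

ω_d ≈ 1.323 rad/s

Comparing s^2 + s + 2 to s^2 + 2ζωₙs + ωₙ²: ωₙ = √2 ≈ 1.414 rad/s and ζ = 1/(2·√2) ≈ 0.3536.
ζωₙ = 1/2 = 0.5, so ω_d = ωₙ√(1−ζ²) = √(ωₙ² − (ζωₙ)²) = √(2 − 0.5²) = √1.75 ≈ 1.323 rad/s.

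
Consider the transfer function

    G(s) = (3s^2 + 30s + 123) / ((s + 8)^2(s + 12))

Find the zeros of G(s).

Set the numerator to zero: 3s^2 + 30s + 123 = 0, i.e. 3·(s^2 + 10s + 41) = 0.
Factoring: (s^2 + 10s + 41) = 0.

s = -5 ± 4j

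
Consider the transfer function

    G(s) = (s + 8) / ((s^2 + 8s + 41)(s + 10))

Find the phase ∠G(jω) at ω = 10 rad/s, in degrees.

At s = j10: numerator = 8 + j10, denominator = -1390 + j210.
∠G = ∠num − ∠den = 51.340° − (171.41°) = -120.1°.

∠G(j10) ≈ -120.1°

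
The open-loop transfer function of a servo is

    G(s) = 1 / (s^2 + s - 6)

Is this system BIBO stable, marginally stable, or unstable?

unstable

The denominator s^2 + s - 6 factors as (s + 3)(s - 2), giving poles at s = -3, 2.
Since the pole(s) at s = 2 lie in the right half-plane, the system is unstable.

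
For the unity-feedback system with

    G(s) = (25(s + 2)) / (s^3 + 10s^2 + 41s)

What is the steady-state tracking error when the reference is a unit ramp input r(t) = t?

e_ss = 0.8200

G(s) has one pole at the origin.
This is a Type 1 system. Kv = lim_{s→0} s·G(s) = 50/41.
e_ss = 1/Kv = 1/(50/41) = 41/50 ≈ 0.8200.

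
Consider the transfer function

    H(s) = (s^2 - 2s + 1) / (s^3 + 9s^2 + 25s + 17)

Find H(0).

Set s = 0: H(0) = (1) / (17) = 1/17.

H(0) = 1/17 ≈ 0.05882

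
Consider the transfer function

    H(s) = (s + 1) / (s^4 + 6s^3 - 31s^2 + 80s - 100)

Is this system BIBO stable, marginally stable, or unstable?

unstable

The denominator s^4 + 6s^3 - 31s^2 + 80s - 100 factors as (s + 10)(s - 2)(s^2 - 2s + 5), giving poles at s = -10, 2, 1 + 2j, 1 - 2j.
Since the pole(s) at s = 2, 1 + 2j, 1 - 2j lie in the right half-plane, the system is unstable.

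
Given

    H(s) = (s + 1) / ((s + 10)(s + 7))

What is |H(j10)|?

Substitute s = j10: numerator = 1 + j10, denominator = -30 + j170.
|H(j10)| = |1 + j10| / |-30 + j170| = 10.050 / 172.63 ≈ 0.05822.

|H(j10)| ≈ 0.05822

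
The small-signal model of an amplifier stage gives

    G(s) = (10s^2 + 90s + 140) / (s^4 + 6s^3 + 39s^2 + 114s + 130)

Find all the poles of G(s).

The poles are the roots of the denominator s^4 + 6s^3 + 39s^2 + 114s + 130 = 0.
No real roots exist; factor into two real quadratics: (s^2 + 2s + 26)(s^2 + 4s + 5) = 0.
Each quadratic gives a conjugate pair via the quadratic formula.

s = -1 + 5j, -1 - 5j, -2 + j, -2 - j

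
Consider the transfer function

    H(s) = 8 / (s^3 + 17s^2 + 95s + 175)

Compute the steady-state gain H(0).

H(0) = 8/175 ≈ 0.04571

Set s = 0: H(0) = (8) / (175) = 8/175.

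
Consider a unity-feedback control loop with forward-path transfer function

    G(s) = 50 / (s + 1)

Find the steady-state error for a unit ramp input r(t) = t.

e_ss = ∞

G(s) has no poles at the origin.
This is a Type 0 system; Kv = lim_{s→0} s·G(s) = 0, so the steady-state error for a ramp input is infinite.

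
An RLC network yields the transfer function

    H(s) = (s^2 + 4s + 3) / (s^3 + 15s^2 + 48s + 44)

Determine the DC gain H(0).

Set s = 0: H(0) = (3) / (44) = 3/44.

H(0) = 3/44 ≈ 0.06818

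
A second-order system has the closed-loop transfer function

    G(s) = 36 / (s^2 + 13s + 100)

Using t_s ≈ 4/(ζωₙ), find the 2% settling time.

t_s ≈ 0.6154 s

Comparing s^2 + 13s + 100 to s^2 + 2ζωₙs + ωₙ²: ωₙ = 10 rad/s and ζ = 13/(2·10) = 0.65.
ζωₙ = 13/2 = 6.5, so t_s ≈ 4/(ζωₙ) = 4/6.5 ≈ 0.6154 s.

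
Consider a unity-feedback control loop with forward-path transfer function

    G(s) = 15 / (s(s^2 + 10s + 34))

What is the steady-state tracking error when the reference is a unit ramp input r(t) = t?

G(s) has one pole at the origin.
This is a Type 1 system. Kv = lim_{s→0} s·G(s) = 15/34.
e_ss = 1/Kv = 1/(15/34) = 34/15 ≈ 2.267.

e_ss = 2.267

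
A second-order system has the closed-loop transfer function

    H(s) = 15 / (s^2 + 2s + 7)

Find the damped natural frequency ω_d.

Comparing s^2 + 2s + 7 to s^2 + 2ζωₙs + ωₙ²: ωₙ = √7 ≈ 2.646 rad/s and ζ = 2/(2·√7) ≈ 0.3780.
ζωₙ = 2/2 = 1, so ω_d = ωₙ√(1−ζ²) = √(ωₙ² − (ζωₙ)²) = √(7 − 1²) = √6 ≈ 2.449 rad/s.

ω_d ≈ 2.449 rad/s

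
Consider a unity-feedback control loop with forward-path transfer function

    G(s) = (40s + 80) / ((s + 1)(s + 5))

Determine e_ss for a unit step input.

e_ss = 0.05882

G(s) has no poles at the origin.
This is a Type 0 system. Kp = lim_{s→0} G(s) = 80/5 = 16.
e_ss = 1/(1 + Kp) = 1/(1 + 16) = 1/17 ≈ 0.05882.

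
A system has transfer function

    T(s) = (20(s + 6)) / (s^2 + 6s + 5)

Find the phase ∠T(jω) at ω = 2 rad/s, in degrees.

At s = j2: numerator = 120 + j40, denominator = 1 + j12.
∠T = ∠num − ∠den = 18.435° − (85.236°) = -66.80°.

∠T(j2) ≈ -66.80°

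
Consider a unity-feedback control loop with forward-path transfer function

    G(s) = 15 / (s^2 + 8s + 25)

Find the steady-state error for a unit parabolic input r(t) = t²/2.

G(s) has no poles at the origin.
This is a Type 0 system; Ka = lim_{s→0} s^2·G(s) = 0, so the steady-state error for a parabola input is infinite.

e_ss = ∞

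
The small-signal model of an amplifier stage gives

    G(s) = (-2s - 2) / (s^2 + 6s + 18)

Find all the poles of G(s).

s = -3 + 3j, -3 - 3j

The poles are the roots of the denominator s^2 + 6s + 18 = 0.
Using the quadratic formula: s = (-6 ± √(-36))/2 = -3 ± 3j.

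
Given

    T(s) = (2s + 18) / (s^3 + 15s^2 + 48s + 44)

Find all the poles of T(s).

s = -2, -11, -2

The poles are the roots of the denominator s^3 + 15s^2 + 48s + 44 = 0.
Trying s = -2: the polynomial evaluates to 0, so (s + 2) is a factor.
Dividing out leaves s^2 + 13s + 22 = 0.
Factoring the quadratic: (s + 11)(s + 2) = 0.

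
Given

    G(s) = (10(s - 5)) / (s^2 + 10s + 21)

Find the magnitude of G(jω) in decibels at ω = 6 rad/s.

Substitute s = j6: numerator = -50 + j60, denominator = -15 + j60.
|G(j6)| = |-50 + j60| / |-15 + j60| = 78.102 / 61.847 ≈ 1.263.
In decibels: 20·log₁₀(1.263) ≈ 2.03 dB.

|G(j6)|_dB ≈ 2.03 dB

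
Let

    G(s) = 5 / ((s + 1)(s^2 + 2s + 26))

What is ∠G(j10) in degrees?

∠G(j10) ≈ 110.8°

At s = j10: numerator = 5, denominator = -274 - j720.
∠G = ∠num − ∠den = 0° − (-110.83°) = 110.8°.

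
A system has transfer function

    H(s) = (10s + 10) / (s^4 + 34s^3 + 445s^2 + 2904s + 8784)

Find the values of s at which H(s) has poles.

The poles are the roots of the denominator s^4 + 34s^3 + 445s^2 + 2904s + 8784 = 0.
Trying s = -12: the polynomial evaluates to 0, so (s + 12) is a factor.
Dividing out leaves s^3 + 22s^2 + 181s + 732 = 0.
This factors further as (s^2 + 10s + 61)(s + 12) = 0.

s = -12, -5 ± 6j, -12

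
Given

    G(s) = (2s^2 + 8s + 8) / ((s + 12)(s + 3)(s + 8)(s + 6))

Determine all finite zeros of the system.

s = -2, -2

Set the numerator to zero: 2s^2 + 8s + 8 = 0, i.e. 2·(s^2 + 4s + 4) = 0.
Factoring: (s + 2)^2 = 0.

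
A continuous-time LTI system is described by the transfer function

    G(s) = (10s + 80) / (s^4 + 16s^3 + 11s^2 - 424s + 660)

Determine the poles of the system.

s = -11, -10, 3, 2

The poles are the roots of the denominator s^4 + 16s^3 + 11s^2 - 424s + 660 = 0.
Trying s = -11: the polynomial evaluates to 0, so (s + 11) is a factor.
Dividing out leaves s^3 + 5s^2 - 44s + 60 = 0.
This factors further as (s + 10)(s - 3)(s - 2) = 0.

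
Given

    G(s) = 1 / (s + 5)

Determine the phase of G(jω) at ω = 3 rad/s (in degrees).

At s = j3: numerator = 1, denominator = 5 + j3.
∠G = ∠num − ∠den = 0° − (30.964°) = -30.96°.

∠G(j3) ≈ -30.96°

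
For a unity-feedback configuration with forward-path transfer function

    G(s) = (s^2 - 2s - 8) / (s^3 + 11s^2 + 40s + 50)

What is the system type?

Type 0

The denominator has no factor of s at the origin — no free integrator — so this is a Type 0 system.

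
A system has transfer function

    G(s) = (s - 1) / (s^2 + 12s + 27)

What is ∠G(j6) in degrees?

At s = j6: numerator = -1 + j6, denominator = -9 + j72.
∠G = ∠num − ∠den = 99.462° − (97.125°) = 2.337°.

∠G(j6) ≈ 2.337°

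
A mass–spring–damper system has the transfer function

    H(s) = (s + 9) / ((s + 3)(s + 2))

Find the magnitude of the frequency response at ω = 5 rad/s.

Substitute s = j5: numerator = 9 + j5, denominator = -19 + j25.
|H(j5)| = |9 + j5| / |-19 + j25| = 10.296 / 31.401 ≈ 0.3279.

|H(j5)| ≈ 0.3279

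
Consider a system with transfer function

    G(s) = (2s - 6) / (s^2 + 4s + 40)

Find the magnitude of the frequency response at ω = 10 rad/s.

Substitute s = j10: numerator = -6 + j20, denominator = -60 + j40.
|G(j10)| = |-6 + j20| / |-60 + j40| = 20.881 / 72.111 ≈ 0.2896.

|G(j10)| ≈ 0.2896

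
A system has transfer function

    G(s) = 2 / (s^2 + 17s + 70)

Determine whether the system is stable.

stable

The denominator s^2 + 17s + 70 factors as (s + 7)(s + 10), giving poles at s = -7, -10.
Since all poles lie strictly in the left half-plane, the system is stable.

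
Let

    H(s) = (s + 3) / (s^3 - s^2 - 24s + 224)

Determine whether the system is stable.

unstable

The denominator s^3 - s^2 - 24s + 224 factors as (s + 7)(s^2 - 8s + 32), giving poles at s = -7, 4 ± 4j.
Since the pole(s) at s = 4 ± 4j lie in the right half-plane, the system is unstable.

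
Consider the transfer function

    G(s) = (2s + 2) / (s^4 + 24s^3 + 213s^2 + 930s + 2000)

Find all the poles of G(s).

s = -3 + 4j, -3 - 4j, -8, -10

The poles are the roots of the denominator s^4 + 24s^3 + 213s^2 + 930s + 2000 = 0.
Trying s = -8: the polynomial evaluates to 0, so (s + 8) is a factor.
Dividing out leaves s^3 + 16s^2 + 85s + 250 = 0.
This factors further as (s^2 + 6s + 25)(s + 10) = 0.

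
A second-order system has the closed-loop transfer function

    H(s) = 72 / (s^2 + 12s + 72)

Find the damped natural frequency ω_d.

Comparing s^2 + 12s + 72 to s^2 + 2ζωₙs + ωₙ²: ωₙ = √72 ≈ 8.485 rad/s and ζ = 12/(2·√72) ≈ 0.7071.
ζωₙ = 12/2 = 6, so ω_d = ωₙ√(1−ζ²) = √(ωₙ² − (ζωₙ)²) = √(72 − 6²) = √36 = 6 rad/s.

ω_d = 6 rad/s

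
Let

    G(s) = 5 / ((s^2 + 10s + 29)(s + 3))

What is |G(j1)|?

|G(j1)| ≈ 0.05318

Substitute s = j1: numerator = 5, denominator = 74 + j58.
|G(j1)| = |5| / |74 + j58| = 5 / 94.021 ≈ 0.05318.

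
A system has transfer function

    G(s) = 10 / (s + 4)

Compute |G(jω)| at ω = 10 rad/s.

|G(j10)| ≈ 0.9285

Substitute s = j10: numerator = 10, denominator = 4 + j10.
|G(j10)| = |10| / |4 + j10| = 10 / 10.770 ≈ 0.9285.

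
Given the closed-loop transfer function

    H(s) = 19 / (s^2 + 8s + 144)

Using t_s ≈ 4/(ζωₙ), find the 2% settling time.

t_s ≈ 1 s

Comparing s^2 + 8s + 144 to s^2 + 2ζωₙs + ωₙ²: ωₙ = 12 rad/s and ζ = 8/(2·12) ≈ 0.3333.
ζωₙ = 8/2 = 4, so t_s ≈ 4/(ζωₙ) = 4/4 = 1 s.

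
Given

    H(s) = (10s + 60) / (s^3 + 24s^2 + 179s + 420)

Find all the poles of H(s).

s = -7, -5, -12

The poles are the roots of the denominator s^3 + 24s^2 + 179s + 420 = 0.
Trying s = -7: the polynomial evaluates to 0, so (s + 7) is a factor.
Dividing out leaves s^2 + 17s + 60 = 0.
Factoring the quadratic: (s + 5)(s + 12) = 0.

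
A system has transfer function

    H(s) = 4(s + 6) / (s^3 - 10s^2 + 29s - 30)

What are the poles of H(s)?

s = 2 + j, 2 - j, 6

The poles are the roots of the denominator s^3 - 10s^2 + 29s - 30 = 0.
Trying s = 6: the polynomial evaluates to 0, so (s - 6) is a factor.
Dividing out leaves s^2 - 4s + 5 = 0.
The quadratic formula then gives s = 2 ± 1j.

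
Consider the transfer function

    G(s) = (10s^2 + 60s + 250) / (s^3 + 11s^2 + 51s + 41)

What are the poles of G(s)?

s = -5 + 4j, -5 - 4j, -1

The poles are the roots of the denominator s^3 + 11s^2 + 51s + 41 = 0.
Trying s = -1: the polynomial evaluates to 0, so (s + 1) is a factor.
Dividing out leaves s^2 + 10s + 41 = 0.
The quadratic formula then gives s = -5 ± 4j.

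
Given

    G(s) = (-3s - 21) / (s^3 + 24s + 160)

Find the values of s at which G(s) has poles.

The poles are the roots of the denominator s^3 + 24s + 160 = 0.
Trying s = -4: the polynomial evaluates to 0, so (s + 4) is a factor.
Dividing out leaves s^2 - 4s + 40 = 0.
The quadratic formula then gives s = 2 ± 6j.

s = 2 ± 6j, -4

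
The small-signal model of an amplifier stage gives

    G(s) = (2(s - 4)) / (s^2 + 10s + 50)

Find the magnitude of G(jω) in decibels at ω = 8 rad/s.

Substitute s = j8: numerator = -8 + j16, denominator = -14 + j80.
|G(j8)| = |-8 + j16| / |-14 + j80| = 17.889 / 81.216 ≈ 0.2203.
In decibels: 20·log₁₀(0.2203) ≈ -13.1 dB.

|G(j8)|_dB ≈ -13.1 dB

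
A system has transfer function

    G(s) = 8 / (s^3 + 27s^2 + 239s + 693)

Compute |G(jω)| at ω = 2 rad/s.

Substitute s = j2: numerator = 8, denominator = 585 + j470.
|G(j2)| = |8| / |585 + j470| = 8 / 750.42 ≈ 0.01066.

|G(j2)| ≈ 0.01066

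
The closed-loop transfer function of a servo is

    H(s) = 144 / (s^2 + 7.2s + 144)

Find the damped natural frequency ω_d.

Comparing s^2 + 7.2s + 144 to s^2 + 2ζωₙs + ωₙ²: ωₙ = 12 rad/s and ζ = 7.2/(2·12) = 0.3.
ζωₙ = 7.2/2 = 3.6, so ω_d = ωₙ√(1−ζ²) = √(ωₙ² − (ζωₙ)²) = √(144 − 3.6²) = √131.04 ≈ 11.45 rad/s.

ω_d ≈ 11.45 rad/s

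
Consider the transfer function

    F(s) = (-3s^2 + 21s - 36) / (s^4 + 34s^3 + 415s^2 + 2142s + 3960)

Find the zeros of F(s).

s = 3, 4

Set the numerator to zero: -3s^2 + 21s - 36 = 0, i.e. -3·(s^2 - 7s + 12) = 0.
Factoring: (s - 3)(s - 4) = 0.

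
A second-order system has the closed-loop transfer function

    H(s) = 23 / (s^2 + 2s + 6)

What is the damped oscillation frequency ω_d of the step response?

Comparing s^2 + 2s + 6 to s^2 + 2ζωₙs + ωₙ²: ωₙ = √6 ≈ 2.449 rad/s and ζ = 2/(2·√6) ≈ 0.4082.
ζωₙ = 2/2 = 1, so ω_d = ωₙ√(1−ζ²) = √(ωₙ² − (ζωₙ)²) = √(6 − 1²) = √5 ≈ 2.236 rad/s.

ω_d ≈ 2.236 rad/s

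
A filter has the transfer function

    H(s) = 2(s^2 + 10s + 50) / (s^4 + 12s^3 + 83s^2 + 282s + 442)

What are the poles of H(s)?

The poles are the roots of the denominator s^4 + 12s^3 + 83s^2 + 282s + 442 = 0.
No real roots exist; factor into two real quadratics: (s^2 + 6s + 34)(s^2 + 6s + 13) = 0.
Each quadratic gives a conjugate pair via the quadratic formula.

s = -3 ± 5j, -3 ± 2j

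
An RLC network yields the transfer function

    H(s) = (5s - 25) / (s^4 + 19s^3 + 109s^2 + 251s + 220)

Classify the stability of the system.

The denominator s^4 + 19s^3 + 109s^2 + 251s + 220 factors as (s + 4)(s^2 + 4s + 5)(s + 11), giving poles at s = -4, -2 + j, -2 - j, -11.
Since all poles lie strictly in the left half-plane, the system is stable.

stable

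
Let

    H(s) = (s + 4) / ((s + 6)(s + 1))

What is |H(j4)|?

Substitute s = j4: numerator = 4 + j4, denominator = -10 + j28.
|H(j4)| = |4 + j4| / |-10 + j28| = 5.6569 / 29.732 ≈ 0.1903.

|H(j4)| ≈ 0.1903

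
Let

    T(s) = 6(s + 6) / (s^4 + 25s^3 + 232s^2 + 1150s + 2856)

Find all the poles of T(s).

s = -3 ± 5j, -7, -12

The poles are the roots of the denominator s^4 + 25s^3 + 232s^2 + 1150s + 2856 = 0.
Trying s = -7: the polynomial evaluates to 0, so (s + 7) is a factor.
Dividing out leaves s^3 + 18s^2 + 106s + 408 = 0.
This factors further as (s^2 + 6s + 34)(s + 12) = 0.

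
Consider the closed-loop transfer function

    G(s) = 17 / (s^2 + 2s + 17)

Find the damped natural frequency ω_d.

ω_d = 4 rad/s

Comparing s^2 + 2s + 17 to s^2 + 2ζωₙs + ωₙ²: ωₙ = √17 ≈ 4.123 rad/s and ζ = 2/(2·√17) ≈ 0.2425.
ζωₙ = 2/2 = 1, so ω_d = ωₙ√(1−ζ²) = √(ωₙ² − (ζωₙ)²) = √(17 − 1²) = √16 = 4 rad/s.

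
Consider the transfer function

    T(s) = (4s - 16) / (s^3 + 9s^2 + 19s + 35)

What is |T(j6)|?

|T(j6)| ≈ 0.09412

Substitute s = j6: numerator = -16 + j24, denominator = -289 - j102.
|T(j6)| = |-16 + j24| / |-289 - j102| = 28.844 / 306.47 ≈ 0.09412.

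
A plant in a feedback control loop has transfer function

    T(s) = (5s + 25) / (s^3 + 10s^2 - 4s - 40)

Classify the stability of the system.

unstable

The denominator s^3 + 10s^2 - 4s - 40 factors as (s + 10)(s + 2)(s - 2), giving poles at s = -10, -2, 2.
Since the pole(s) at s = 2 lie in the right half-plane, the system is unstable.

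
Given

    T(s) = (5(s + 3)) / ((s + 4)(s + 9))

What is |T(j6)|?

Substitute s = j6: numerator = 15 + j30, denominator = j78.
|T(j6)| = |15 + j30| / |j78| = 33.541 / 78 ≈ 0.4300.

|T(j6)| ≈ 0.4300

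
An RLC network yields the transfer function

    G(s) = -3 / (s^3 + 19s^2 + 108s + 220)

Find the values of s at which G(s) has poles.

s = -4 ± 2j, -11

The poles are the roots of the denominator s^3 + 19s^2 + 108s + 220 = 0.
Trying s = -11: the polynomial evaluates to 0, so (s + 11) is a factor.
Dividing out leaves s^2 + 8s + 20 = 0.
The quadratic formula then gives s = -4 ± 2j.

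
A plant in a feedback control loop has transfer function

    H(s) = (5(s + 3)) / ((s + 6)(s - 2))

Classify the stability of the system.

The poles can be read from the denominator factors: s = -6, 2.
Since the pole(s) at s = 2 lie in the right half-plane, the system is unstable.

unstable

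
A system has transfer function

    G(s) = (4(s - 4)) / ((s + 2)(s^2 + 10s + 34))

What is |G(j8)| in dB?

Substitute s = j8: numerator = -16 + j32, denominator = -700 - j80.
|G(j8)| = |-16 + j32| / |-700 - j80| = 35.777 / 704.56 ≈ 0.05078.
In decibels: 20·log₁₀(0.05078) ≈ -25.9 dB.

|G(j8)|_dB ≈ -25.9 dB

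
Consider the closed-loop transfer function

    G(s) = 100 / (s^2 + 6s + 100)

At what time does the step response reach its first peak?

Comparing s^2 + 6s + 100 to s^2 + 2ζωₙs + ωₙ²: ωₙ = 10 rad/s and ζ = 6/(2·10) = 0.3.
ζωₙ = 6/2 = 3, so ω_d = ωₙ√(1−ζ²) = √(ωₙ² − (ζωₙ)²) = √(100 − 3²) = √91 ≈ 9.539 rad/s.
t_p = π/ω_d = π/9.539 ≈ 0.3293 s.

t_p ≈ 0.3293 s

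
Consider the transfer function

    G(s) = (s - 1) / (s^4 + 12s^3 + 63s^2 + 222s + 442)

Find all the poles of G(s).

s = -5 + j, -5 - j, -1 + 4j, -1 - 4j

The poles are the roots of the denominator s^4 + 12s^3 + 63s^2 + 222s + 442 = 0.
No real roots exist; factor into two real quadratics: (s^2 + 10s + 26)(s^2 + 2s + 17) = 0.
Each quadratic gives a conjugate pair via the quadratic formula.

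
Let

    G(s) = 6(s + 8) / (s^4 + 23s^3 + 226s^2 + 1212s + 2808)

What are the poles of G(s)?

s = -4 ± 6j, -6, -9

The poles are the roots of the denominator s^4 + 23s^3 + 226s^2 + 1212s + 2808 = 0.
Trying s = -6: the polynomial evaluates to 0, so (s + 6) is a factor.
Dividing out leaves s^3 + 17s^2 + 124s + 468 = 0.
This factors further as (s^2 + 8s + 52)(s + 9) = 0.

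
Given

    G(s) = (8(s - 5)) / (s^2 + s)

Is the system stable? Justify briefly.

marginally stable

The denominator s^2 + s factors as s(s + 1), giving poles at s = 0, -1.
Since the simple pole(s) at s = 0 lie on the jω-axis with none in the right half-plane, the system is marginally stable.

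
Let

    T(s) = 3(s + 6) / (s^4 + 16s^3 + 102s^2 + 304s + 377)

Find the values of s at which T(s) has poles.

The poles are the roots of the denominator s^4 + 16s^3 + 102s^2 + 304s + 377 = 0.
No real roots exist; factor into two real quadratics: (s^2 + 6s + 13)(s^2 + 10s + 29) = 0.
Each quadratic gives a conjugate pair via the quadratic formula.

s = -3 ± 2j, -5 ± 2j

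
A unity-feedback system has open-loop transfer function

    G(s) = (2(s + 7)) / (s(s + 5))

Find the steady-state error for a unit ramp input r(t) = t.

e_ss = 0.3571

G(s) has one pole at the origin.
This is a Type 1 system. Kv = lim_{s→0} s·G(s) = 14/5.
e_ss = 1/Kv = 1/(14/5) = 5/14 ≈ 0.3571.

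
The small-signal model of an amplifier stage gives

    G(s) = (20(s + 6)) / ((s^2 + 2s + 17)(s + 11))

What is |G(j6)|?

|G(j6)| ≈ 0.6027

Substitute s = j6: numerator = 120 + j120, denominator = -281 + j18.
|G(j6)| = |120 + j120| / |-281 + j18| = 169.71 / 281.58 ≈ 0.6027.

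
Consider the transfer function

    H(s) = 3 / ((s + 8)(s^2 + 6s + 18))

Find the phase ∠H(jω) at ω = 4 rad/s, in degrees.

At s = j4: numerator = 3, denominator = -80 + j200.
∠H = ∠num − ∠den = 0° − (111.80°) = -111.8°.

∠H(j4) ≈ -111.8°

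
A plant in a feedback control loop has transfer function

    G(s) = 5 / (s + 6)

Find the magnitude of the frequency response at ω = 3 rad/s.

Substitute s = j3: numerator = 5, denominator = 6 + j3.
|G(j3)| = |5| / |6 + j3| = 5 / 6.7082 ≈ 0.7454.

|G(j3)| ≈ 0.7454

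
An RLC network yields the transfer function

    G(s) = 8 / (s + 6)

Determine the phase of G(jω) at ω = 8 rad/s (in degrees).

At s = j8: numerator = 8, denominator = 6 + j8.
∠G = ∠num − ∠den = 0° − (53.130°) = -53.13°.

∠G(j8) ≈ -53.13°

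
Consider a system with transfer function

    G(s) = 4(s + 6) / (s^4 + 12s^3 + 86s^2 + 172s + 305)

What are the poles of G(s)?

s = -5 + 6j, -5 - 6j, -1 + 2j, -1 - 2j

The poles are the roots of the denominator s^4 + 12s^3 + 86s^2 + 172s + 305 = 0.
No real roots exist; factor into two real quadratics: (s^2 + 10s + 61)(s^2 + 2s + 5) = 0.
Each quadratic gives a conjugate pair via the quadratic formula.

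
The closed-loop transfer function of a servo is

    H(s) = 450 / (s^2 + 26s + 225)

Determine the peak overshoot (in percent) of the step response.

%OS ≈ 0.426%

Comparing s^2 + 26s + 225 to s^2 + 2ζωₙs + ωₙ²: ωₙ = 15 rad/s and ζ = 26/(2·15) ≈ 0.8667.
%OS = 100·exp(−πζ/√(1−ζ²)) = 100·exp(−π·0.8667/√(1−0.8667²)) ≈ 0.426%.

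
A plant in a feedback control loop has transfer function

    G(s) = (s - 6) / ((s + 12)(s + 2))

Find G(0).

At s = 0 each factor (s + a) contributes a and each (s^2 + bs + c) contributes c.
G(0) = 1·(-6) / ((12) · (2)) = -6/24 = -1/4.

G(0) = -1/4 ≈ -0.2500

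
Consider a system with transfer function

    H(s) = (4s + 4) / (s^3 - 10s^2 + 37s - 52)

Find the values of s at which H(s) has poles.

The poles are the roots of the denominator s^3 - 10s^2 + 37s - 52 = 0.
Trying s = 4: the polynomial evaluates to 0, so (s - 4) is a factor.
Dividing out leaves s^2 - 6s + 13 = 0.
The quadratic formula then gives s = 3 ± 2j.

s = 3 ± 2j, 4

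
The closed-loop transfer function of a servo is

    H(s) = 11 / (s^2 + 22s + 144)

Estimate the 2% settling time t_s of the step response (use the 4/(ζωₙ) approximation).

Comparing s^2 + 22s + 144 to s^2 + 2ζωₙs + ωₙ²: ωₙ = 12 rad/s and ζ = 22/(2·12) ≈ 0.9167.
ζωₙ = 22/2 = 11, so t_s ≈ 4/(ζωₙ) = 4/11 ≈ 0.3636 s.

t_s ≈ 0.3636 s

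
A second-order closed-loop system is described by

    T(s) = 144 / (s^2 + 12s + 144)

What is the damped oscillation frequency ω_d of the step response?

ω_d ≈ 10.39 rad/s

Comparing s^2 + 12s + 144 to s^2 + 2ζωₙs + ωₙ²: ωₙ = 12 rad/s and ζ = 12/(2·12) = 0.5.
ζωₙ = 12/2 = 6, so ω_d = ωₙ√(1−ζ²) = √(ωₙ² − (ζωₙ)²) = √(144 − 6²) = √108 ≈ 10.39 rad/s.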